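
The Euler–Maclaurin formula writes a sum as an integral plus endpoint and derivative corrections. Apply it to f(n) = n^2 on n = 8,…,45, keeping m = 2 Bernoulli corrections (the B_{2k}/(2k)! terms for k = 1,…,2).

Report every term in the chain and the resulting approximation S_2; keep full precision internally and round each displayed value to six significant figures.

The integral term ∫_8^45 x^2 dx = 30204.3.
½[f(8) + f(45)] = ½[64.0000 + 2025.00] = 1044.50.
Running total after boundary: 31248.8.
Order-1 term: 1/12 · (90.0000 − 16.0000) = 6.16667.
Running total after k=1: 31255.0.
Order-2 term: −1/720 · (0.00000 − 0.00000) = 0.00000.

S_2 ≈ 31255.0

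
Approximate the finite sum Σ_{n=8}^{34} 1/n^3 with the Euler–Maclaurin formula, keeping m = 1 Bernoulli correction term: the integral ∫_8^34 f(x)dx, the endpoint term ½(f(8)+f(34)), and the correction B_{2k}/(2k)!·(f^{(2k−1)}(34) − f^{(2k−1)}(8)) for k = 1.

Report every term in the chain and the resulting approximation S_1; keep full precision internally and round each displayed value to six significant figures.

S_1 ≈ 0.00843011

The integral term ∫_8^34 1/x^3 dx = 0.00737997.
Endpoint term: (f(8) + f(34))/2 = (0.00195312 + 2.54427e-05)/2 = 0.000989284.
Integral + boundary = 0.00836926.
Order-1 term: 1/12 · (-2.24494e-06 − (-0.000732422)) = 6.08481e-05.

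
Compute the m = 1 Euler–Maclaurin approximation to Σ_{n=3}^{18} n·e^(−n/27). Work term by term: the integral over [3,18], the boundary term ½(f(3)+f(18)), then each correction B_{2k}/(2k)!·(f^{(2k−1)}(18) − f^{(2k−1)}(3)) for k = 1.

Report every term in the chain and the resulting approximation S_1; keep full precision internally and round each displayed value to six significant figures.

The integral term ∫_3^18 x·e^(−x/27) dx = 101.018.
½[f(3) + f(18)] = ½[2.68452 + 9.24151] = 5.96301.
So far: 106.981.
Order-1 term: 1/12 · (0.171139 − 0.795413) = -0.0520228.

S_1 ≈ 106.929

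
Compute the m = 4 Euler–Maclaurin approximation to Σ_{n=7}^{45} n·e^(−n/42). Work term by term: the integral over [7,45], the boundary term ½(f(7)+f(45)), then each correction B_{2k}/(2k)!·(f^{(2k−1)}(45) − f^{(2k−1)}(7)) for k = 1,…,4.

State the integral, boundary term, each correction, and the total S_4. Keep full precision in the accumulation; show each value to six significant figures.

S_4 ≈ 501.104

Integral: ∫_7^45 x·e^(−x/42) dx = 490.495.
Endpoint term: (f(7) + f(45))/2 = (5.92537 + 15.4133)/2 = 10.6694.
So far: 501.165.
Correction k=1: B_{2}/2! · (f^{(1)}(45) − f^{(1)}(7)) = 1/12 · (-0.0244656 − 0.705401) = -0.0608223.
Partial sum through k=1: 501.104.
Correction k=2: B_{4}/4! · (f^{(3)}(45) − f^{(3)}(7)) = −1/720 · (0.000374474 − 0.00135962) = 1.36825e-06.
Partial sum through k=2: 501.104.
Correction k=3: B_{6}/6! · (f^{(5)}(45) − f^{(5)}(7)) = 1/30240 · (4.32436e-07 − 1.31482e-06) = -2.91794e-11.
Partial sum through k=3: 501.104.
Correction k=4: B_{8}/8! · (f^{(7)}(45) − f^{(7)}(7)) = −1/1209600 · (3.69946e-10 − 1.05379e-09) = 5.65348e-16.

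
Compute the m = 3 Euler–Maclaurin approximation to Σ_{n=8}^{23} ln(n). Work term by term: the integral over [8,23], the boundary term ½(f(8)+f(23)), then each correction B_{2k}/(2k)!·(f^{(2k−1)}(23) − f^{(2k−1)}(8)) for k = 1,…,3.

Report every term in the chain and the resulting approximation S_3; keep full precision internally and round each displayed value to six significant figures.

S_3 ≈ 43.0815

∫_8^23 ln(x) dx evaluates to 40.4808.
Endpoint term: (f(8) + f(23))/2 = (2.07944 + 3.13549)/2 = 2.60747.
So far: 43.0883.
Correction k=1: B_{2}/2! · (f^{(1)}(23) − f^{(1)}(8)) = 1/12 · (0.0434783 − 0.125000) = -0.00679348.
Running total after k=1: 43.0815.
Correction k=2: B_{4}/4! · (f^{(3)}(23) − f^{(3)}(8)) = −1/720 · (0.000164379 − 0.00390625) = 5.19704e-06.
Running total after k=2: 43.0815.
Correction k=3: B_{6}/6! · (f^{(5)}(23) − f^{(5)}(8)) = 1/30240 · (3.72883e-06 − 0.000732422) = -2.40970e-08.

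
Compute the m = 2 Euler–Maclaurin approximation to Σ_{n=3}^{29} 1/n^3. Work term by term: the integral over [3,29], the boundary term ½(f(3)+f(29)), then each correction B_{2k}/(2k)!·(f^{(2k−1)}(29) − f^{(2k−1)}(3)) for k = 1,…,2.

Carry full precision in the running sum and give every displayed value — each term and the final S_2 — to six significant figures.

S_2 ≈ 0.0764718

∫_3^29 1/x^3 dx evaluates to 0.0549610.
Boundary: ½(f(3) + f(29)) = ½(0.0370370 + 4.10021e-05) = 0.0185390.
So far: 0.0735000.
Correction k=1: B_{2}/2! · (f^{(1)}(29) − f^{(1)}(3)) = 1/12 · (-4.24160e-06 − (-0.0370370)) = 0.00308607.
Partial sum through k=1: 0.0765861.
Correction k=2: B_{4}/4! · (f^{(3)}(29) − f^{(3)}(3)) = −1/720 · (-1.00870e-07 − (-0.0823045)) = -0.000114312.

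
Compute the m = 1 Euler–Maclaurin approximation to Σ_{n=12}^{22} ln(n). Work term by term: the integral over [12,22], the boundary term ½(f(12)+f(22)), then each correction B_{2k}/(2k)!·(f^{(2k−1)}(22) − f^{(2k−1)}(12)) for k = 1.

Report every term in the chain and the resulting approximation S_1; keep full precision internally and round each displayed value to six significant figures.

S_1 ≈ 30.9689

Integral: ∫_12^22 ln(x) dx = 28.1841.
Endpoint term: (f(12) + f(22))/2 = (2.48491 + 3.09104)/2 = 2.78797.
Integral + boundary = 30.9720.
Order-1 term: 1/12 · (0.0454545 − 0.0833333) = -0.00315657.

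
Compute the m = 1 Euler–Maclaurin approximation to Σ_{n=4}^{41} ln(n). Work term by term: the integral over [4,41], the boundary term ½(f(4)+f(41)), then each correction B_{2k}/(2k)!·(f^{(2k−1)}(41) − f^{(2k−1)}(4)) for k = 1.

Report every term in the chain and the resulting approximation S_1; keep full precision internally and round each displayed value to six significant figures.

The integral term ∫_4^41 ln(x) dx = 109.711.
Endpoint term: (f(4) + f(41))/2 = (1.38629 + 3.71357)/2 = 2.54993.
So far: 112.261.
k=1: B_{2}/(2)! × [f^{(1)}(41) − f^{(1)}(4)] = 1/12 × (0.0243902 − 0.250000) = -0.0188008.

S_1 ≈ 112.242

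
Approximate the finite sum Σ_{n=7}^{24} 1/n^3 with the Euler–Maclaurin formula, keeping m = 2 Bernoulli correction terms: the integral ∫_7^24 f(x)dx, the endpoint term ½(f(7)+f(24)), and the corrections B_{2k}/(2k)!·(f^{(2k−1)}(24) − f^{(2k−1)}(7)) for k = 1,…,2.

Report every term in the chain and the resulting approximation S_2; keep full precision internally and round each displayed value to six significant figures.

S_2 ≈ 0.0109326

Integral: ∫_7^24 1/x^3 dx = 0.00933603.
Boundary: ½(f(7) + f(24)) = ½(0.00291545 + 7.23380e-05) = 0.00149389.
So far: 0.0108299.
Correction k=1: B_{2}/2! · (f^{(1)}(24) − f^{(1)}(7)) = 1/12 · (-9.04225e-06 − (-0.00124948)) = 0.000103370.
Running total after k=1: 0.0109333.
Correction k=2: B_{4}/4! · (f^{(3)}(24) − f^{(3)}(7)) = −1/720 · (-3.13967e-07 − (-0.000509992)) = -7.07886e-07.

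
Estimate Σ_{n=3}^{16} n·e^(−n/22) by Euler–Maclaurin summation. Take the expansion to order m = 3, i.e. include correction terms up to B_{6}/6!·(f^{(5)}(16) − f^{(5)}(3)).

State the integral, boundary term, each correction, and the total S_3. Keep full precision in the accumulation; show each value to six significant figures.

S_3 ≈ 81.0355

The integral term ∫_3^16 x·e^(−x/22) dx = 75.9127.
Boundary: ½(f(3) + f(16)) = ½(2.61758 + 7.73160) = 5.17459.
Running total after boundary: 81.0873.
Correction k=1: B_{2}/2! · (f^{(1)}(16) − f^{(1)}(3)) = 1/12 · (0.131789 − 0.753545) = -0.0518130.
After k=1: 81.0355.
Correction k=2: B_{4}/4! · (f^{(3)}(16) − f^{(3)}(3)) = −1/720 · (0.00226909 − 0.00516239) = 4.01847e-06.
After k=2: 81.0355.
Correction k=3: B_{6}/6! · (f^{(5)}(16) − f^{(5)}(3)) = 1/30240 · (8.81381e-06 − 1.81154e-05) = -3.07593e-10.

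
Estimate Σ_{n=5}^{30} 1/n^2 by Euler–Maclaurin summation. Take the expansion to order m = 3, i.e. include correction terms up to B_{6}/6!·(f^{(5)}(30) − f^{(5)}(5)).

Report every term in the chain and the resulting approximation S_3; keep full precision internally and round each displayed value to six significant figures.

∫_5^30 1/x^2 dx evaluates to 0.166667.
½[f(5) + f(30)] = ½[0.0400000 + 0.00111111] = 0.0205556.
Running total after boundary: 0.187222.
Order-1 term: 1/12 · (-7.40741e-05 − (-0.0160000)) = 0.00132716.
Partial sum through k=1: 0.188549.
Order-2 term: −1/720 · (-9.87654e-07 − (-0.00768000)) = -1.06653e-05.
Partial sum through k=2: 0.188539.
Order-3 term: 1/30240 · (-3.29218e-08 − (-0.00921600)) = 3.04761e-07.

S_3 ≈ 0.188539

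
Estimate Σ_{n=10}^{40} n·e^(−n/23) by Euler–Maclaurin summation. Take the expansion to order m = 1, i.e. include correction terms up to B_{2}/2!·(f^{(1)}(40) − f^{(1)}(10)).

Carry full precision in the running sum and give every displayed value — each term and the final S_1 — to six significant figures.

S_1 ≈ 243.540

The integral term ∫_10^40 x·e^(−x/23) dx = 236.830.
Endpoint term: (f(10) + f(40))/2 = (6.47405 + 7.02692)/2 = 6.75049.
Integral + boundary = 243.581.
Correction k=1: B_{2}/2! · (f^{(1)}(40) − f^{(1)}(10)) = 1/12 · (-0.129845 − 0.365925) = -0.0413142.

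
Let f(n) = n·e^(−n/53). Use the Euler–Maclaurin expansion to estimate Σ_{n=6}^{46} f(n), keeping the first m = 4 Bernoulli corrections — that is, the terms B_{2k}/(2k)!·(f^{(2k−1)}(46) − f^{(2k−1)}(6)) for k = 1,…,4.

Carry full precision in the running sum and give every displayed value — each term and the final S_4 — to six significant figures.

S_4 ≈ 601.770

∫_6^46 x·e^(−x/53) dx evaluates to 589.497.
Endpoint term: (f(6) + f(46))/2 = (5.35779 + 19.3118)/2 = 12.3348.
Running total after boundary: 601.831.
k=1: B_{2}/(2)! × [f^{(1)}(46) − f^{(1)}(6)] = 1/12 × (0.0554482 − 0.791875) = -0.0613689.
After k=1: 601.770.
k=2: B_{4}/(4)! × [f^{(3)}(46) − f^{(3)}(6)] = −1/720 × (0.000318652 − 0.000917695) = 8.32005e-07.
After k=2: 601.770.
k=3: B_{6}/(6)! × [f^{(5)}(46) − f^{(5)}(6)] = 1/30240 × (2.19852e-07 − 5.53038e-07) = -1.10181e-11.
After k=3: 601.770.
k=4: B_{8}/(8)! × [f^{(7)}(46) − f^{(7)}(6)] = −1/1209600 × (1.16150e-10 − 2.77457e-10) = 1.33356e-16.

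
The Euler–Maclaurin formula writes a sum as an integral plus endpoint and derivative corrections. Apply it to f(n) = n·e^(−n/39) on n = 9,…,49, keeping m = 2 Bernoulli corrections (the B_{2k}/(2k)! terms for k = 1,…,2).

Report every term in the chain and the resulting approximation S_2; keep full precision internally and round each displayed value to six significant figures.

The integral term ∫_9^49 x·e^(−x/39) dx = 509.222.
½[f(9) + f(49)] = ½[7.14530 + 13.9490] = 10.5472.
So far: 519.769.
Correction k=1: B_{2}/2! · (f^{(1)}(49) − f^{(1)}(9)) = 1/12 · (-0.0729934 − 0.610710) = -0.0569753.
After k=1: 519.712.
Correction k=2: B_{4}/4! · (f^{(3)}(49) − f^{(3)}(9)) = −1/720 · (0.000326335 − 0.00144547) = 1.55435e-06.

S_2 ≈ 519.712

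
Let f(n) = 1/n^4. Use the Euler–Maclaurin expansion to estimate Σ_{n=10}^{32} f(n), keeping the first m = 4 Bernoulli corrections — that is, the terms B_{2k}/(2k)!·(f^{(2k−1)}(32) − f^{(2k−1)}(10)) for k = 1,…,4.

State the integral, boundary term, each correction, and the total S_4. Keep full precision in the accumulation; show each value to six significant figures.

The integral term ∫_10^32 1/x^4 dx = 0.000323161.
Boundary: ½(f(10) + f(32)) = ½(0.000100000 + 9.53674e-07) = 5.04768e-05.
So far: 0.000373638.
Order-1 term: 1/12 · (-1.19209e-07 − (-4.00000e-05)) = 3.32340e-06.
Partial sum through k=1: 0.000376961.
Order-2 term: −1/720 · (-3.49246e-09 − (-1.20000e-05)) = -1.66618e-08.
Partial sum through k=2: 0.000376944.
Order-3 term: 1/30240 · (-1.90994e-10 − (-6.72000e-06)) = 2.22216e-10.
Partial sum through k=3: 0.000376945.
Order-4 term: −1/1209600 · (-1.67866e-11 − (-6.04800e-06)) = -4.99999e-12.

S_4 ≈ 0.000376945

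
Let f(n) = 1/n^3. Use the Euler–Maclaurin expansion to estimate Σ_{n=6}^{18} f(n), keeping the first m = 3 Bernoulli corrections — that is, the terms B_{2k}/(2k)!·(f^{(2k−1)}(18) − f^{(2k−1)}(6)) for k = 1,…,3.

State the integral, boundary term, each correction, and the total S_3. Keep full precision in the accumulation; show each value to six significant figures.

The integral term ∫_6^18 1/x^3 dx = 0.0123457.
½[f(6) + f(18)] = ½[0.00462963 + 0.000171468] = 0.00240055.
Integral + boundary = 0.0147462.
Correction k=1: B_{2}/2! · (f^{(1)}(18) − f^{(1)}(6)) = 1/12 · (-2.85780e-05 − (-0.00231481)) = 0.000190520.
After k=1: 0.0149367.
Correction k=2: B_{4}/4! · (f^{(3)}(18) − f^{(3)}(6)) = −1/720 · (-1.76407e-06 − (-0.00128601)) = -1.78367e-06.
After k=2: 0.0149350.
Correction k=3: B_{6}/6! · (f^{(5)}(18) − f^{(5)}(6)) = 1/30240 · (-2.28676e-07 − (-0.00150034)) = 4.96070e-08.

S_3 ≈ 0.0149350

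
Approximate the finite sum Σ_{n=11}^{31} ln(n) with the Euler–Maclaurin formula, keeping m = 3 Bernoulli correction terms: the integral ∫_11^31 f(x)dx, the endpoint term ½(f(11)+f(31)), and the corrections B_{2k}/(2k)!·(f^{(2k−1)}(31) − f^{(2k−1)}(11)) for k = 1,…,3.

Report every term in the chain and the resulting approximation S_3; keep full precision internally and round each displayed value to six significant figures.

S_3 ≈ 62.9878

∫_11^31 ln(x) dx evaluates to 60.0768.
Endpoint term: (f(11) + f(31))/2 = (2.39790 + 3.43399)/2 = 2.91594.
Integral + boundary = 62.9927.
Order-1 term: 1/12 · (0.0322581 − 0.0909091) = -0.00488759.
Running total after k=1: 62.9878.
Order-2 term: −1/720 · (6.71344e-05 − 0.00150263) = 1.99374e-06.
Running total after k=2: 62.9878.
Order-3 term: 1/30240 · (8.38306e-07 − 0.000149021) = -4.90023e-09.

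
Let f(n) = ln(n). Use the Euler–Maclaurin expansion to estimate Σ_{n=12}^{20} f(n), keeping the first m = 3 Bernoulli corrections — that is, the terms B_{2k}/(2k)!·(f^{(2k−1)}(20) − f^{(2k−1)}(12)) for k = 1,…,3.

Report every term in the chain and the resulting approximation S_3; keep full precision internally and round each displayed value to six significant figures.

Integral: ∫_12^20 ln(x) dx = 22.0958.
Boundary: ½(f(12) + f(20)) = ½(2.48491 + 2.99573) = 2.74032.
Running total after boundary: 24.8361.
Order-1 term: 1/12 · (0.0500000 − 0.0833333) = -0.00277778.
Partial sum through k=1: 24.8333.
Order-2 term: −1/720 · (0.000250000 − 0.00115741) = 1.26029e-06.
Partial sum through k=2: 24.8333.
Order-3 term: 1/30240 · (7.50000e-06 − 9.64506e-05) = -2.94149e-09.

S_3 ≈ 24.8333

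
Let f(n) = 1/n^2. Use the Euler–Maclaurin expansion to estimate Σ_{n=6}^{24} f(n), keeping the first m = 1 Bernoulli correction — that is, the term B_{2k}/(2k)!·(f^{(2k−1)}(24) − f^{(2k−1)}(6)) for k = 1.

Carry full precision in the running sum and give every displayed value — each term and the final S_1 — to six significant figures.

Integral: ∫_6^24 1/x^2 dx = 0.125000.
Endpoint term: (f(6) + f(24))/2 = (0.0277778 + 0.00173611)/2 = 0.0147569.
Integral + boundary = 0.139757.
Correction k=1: B_{2}/2! · (f^{(1)}(24) − f^{(1)}(6)) = 1/12 · (-0.000144676 − (-0.00925926)) = 0.000759549.

S_1 ≈ 0.140516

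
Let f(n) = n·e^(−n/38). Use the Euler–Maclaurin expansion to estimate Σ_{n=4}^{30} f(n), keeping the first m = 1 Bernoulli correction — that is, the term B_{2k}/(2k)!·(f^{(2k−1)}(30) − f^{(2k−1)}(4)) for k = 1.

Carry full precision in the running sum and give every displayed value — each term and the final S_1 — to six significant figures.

S_1 ≈ 271.740

∫_4^30 x·e^(−x/38) dx evaluates to 263.188.
Endpoint term: (f(4) + f(30))/2 = (3.60035 + 13.6225)/2 = 8.61143.
Running total after boundary: 271.799.
k=1: B_{2}/(2)! × [f^{(1)}(30) − f^{(1)}(4)] = 1/12 × (0.0955966 − 0.805342) = -0.0591454.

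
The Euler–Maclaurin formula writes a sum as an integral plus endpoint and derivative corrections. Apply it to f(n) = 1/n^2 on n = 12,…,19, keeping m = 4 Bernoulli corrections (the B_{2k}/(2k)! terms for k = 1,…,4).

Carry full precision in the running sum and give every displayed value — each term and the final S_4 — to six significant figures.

S_4 ≈ 0.0356310

∫_12^19 1/x^2 dx evaluates to 0.0307018.
Endpoint term: (f(12) + f(19))/2 = (0.00694444 + 0.00277008)/2 = 0.00485726.
Integral + boundary = 0.0355590.
Correction k=1: B_{2}/2! · (f^{(1)}(19) − f^{(1)}(12)) = 1/12 · (-0.000291588 − (-0.00115741)) = 7.21516e-05.
Partial sum through k=1: 0.0356312.
Correction k=2: B_{4}/4! · (f^{(3)}(19) − f^{(3)}(12)) = −1/720 · (-9.69267e-06 − (-9.64506e-05)) = -1.20497e-07.
Partial sum through k=2: 0.0356310.
Correction k=3: B_{6}/6! · (f^{(5)}(19) − f^{(5)}(12)) = 1/30240 · (-8.05485e-07 − (-2.00939e-05)) = 6.37844e-10.
Partial sum through k=3: 0.0356310.
Correction k=4: B_{8}/8! · (f^{(7)}(19) − f^{(7)}(12)) = −1/1209600 · (-1.24951e-07 − (-7.81429e-06)) = -6.35692e-12.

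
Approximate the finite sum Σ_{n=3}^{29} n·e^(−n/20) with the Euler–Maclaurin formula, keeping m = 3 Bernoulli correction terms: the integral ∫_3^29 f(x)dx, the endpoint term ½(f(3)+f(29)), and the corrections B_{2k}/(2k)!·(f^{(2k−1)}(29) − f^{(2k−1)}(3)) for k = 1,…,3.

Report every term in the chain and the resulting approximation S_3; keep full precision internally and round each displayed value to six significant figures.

The integral term ∫_3^29 x·e^(−x/20) dx = 166.047.
Boundary: ½(f(3) + f(29)) = ½(2.58212 + 6.80254) = 4.69233.
So far: 170.739.
k=1: B_{2}/(2)! × [f^{(1)}(29) − f^{(1)}(3)] = 1/12 × (-0.105557 − 0.731602) = -0.0697632.
After k=1: 170.669.
k=2: B_{4}/(4)! × [f^{(3)}(29) − f^{(3)}(3)] = −1/720 × (0.000908960 − 0.00613254) = 7.25498e-06.
After k=2: 170.669.
k=3: B_{6}/(6)! × [f^{(5)}(29) − f^{(5)}(3)] = 1/30240 × (5.20453e-06 − 2.60902e-05) = -6.90664e-10.

S_3 ≈ 170.669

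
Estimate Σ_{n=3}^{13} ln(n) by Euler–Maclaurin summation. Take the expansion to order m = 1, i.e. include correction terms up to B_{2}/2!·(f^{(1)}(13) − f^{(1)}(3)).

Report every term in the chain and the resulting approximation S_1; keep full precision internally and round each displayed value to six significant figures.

S_1 ≈ 21.8589

The integral term ∫_3^13 ln(x) dx = 20.0485.
Boundary: ½(f(3) + f(13)) = ½(1.09861 + 2.56495) = 1.83178.
So far: 21.8803.
k=1: B_{2}/(2)! × [f^{(1)}(13) − f^{(1)}(3)] = 1/12 × (0.0769231 − 0.333333) = -0.0213675.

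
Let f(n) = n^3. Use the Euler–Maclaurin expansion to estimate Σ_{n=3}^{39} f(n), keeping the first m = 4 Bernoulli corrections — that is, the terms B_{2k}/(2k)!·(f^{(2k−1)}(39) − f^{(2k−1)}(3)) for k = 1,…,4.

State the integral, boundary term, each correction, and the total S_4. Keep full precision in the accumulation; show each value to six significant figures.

The integral term ∫_3^39 x^3 dx = 578340.
½[f(3) + f(39)] = ½[27.0000 + 59319.0] = 29673.0.
Integral + boundary = 608013.
Correction k=1: B_{2}/2! · (f^{(1)}(39) − f^{(1)}(3)) = 1/12 · (4563.00 − 27.0000) = 378.000.
After k=1: 608391.
Correction k=2: B_{4}/4! · (f^{(3)}(39) − f^{(3)}(3)) = −1/720 · (6.00000 − 6.00000) = 0.00000.
After k=2: 608391.
Correction k=3: B_{6}/6! · (f^{(5)}(39) − f^{(5)}(3)) = 1/30240 · (0.00000 − 0.00000) = 0.00000.
After k=3: 608391.
Correction k=4: B_{8}/8! · (f^{(7)}(39) − f^{(7)}(3)) = −1/1209600 · (0.00000 − 0.00000) = 0.00000.

S_4 ≈ 608391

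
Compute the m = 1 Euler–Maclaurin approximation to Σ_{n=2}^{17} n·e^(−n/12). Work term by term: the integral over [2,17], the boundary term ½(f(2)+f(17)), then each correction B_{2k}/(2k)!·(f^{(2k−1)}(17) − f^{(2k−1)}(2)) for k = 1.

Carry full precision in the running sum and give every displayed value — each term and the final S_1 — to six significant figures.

S_1 ≈ 60.6523

Integral: ∫_2^17 x·e^(−x/12) dx = 57.8116.
Endpoint term: (f(2) + f(17))/2 = (1.69296 + 4.12286)/2 = 2.90791.
So far: 60.7195.
Order-1 term: 1/12 · (-0.101050 − 0.705401) = -0.0672043.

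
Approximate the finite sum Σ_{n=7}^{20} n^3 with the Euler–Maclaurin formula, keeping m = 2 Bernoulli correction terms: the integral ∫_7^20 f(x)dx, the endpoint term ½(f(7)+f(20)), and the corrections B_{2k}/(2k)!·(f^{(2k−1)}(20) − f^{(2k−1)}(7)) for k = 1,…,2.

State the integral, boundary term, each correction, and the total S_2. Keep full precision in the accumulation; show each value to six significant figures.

The integral term ∫_7^20 x^3 dx = 39399.8.
½[f(7) + f(20)] = ½[343.000 + 8000.00] = 4171.50.
Integral + boundary = 43571.2.
Order-1 term: 1/12 · (1200.00 − 147.000) = 87.7500.
After k=1: 43659.0.
Order-2 term: −1/720 · (6.00000 − 6.00000) = 0.00000.

S_2 ≈ 43659.0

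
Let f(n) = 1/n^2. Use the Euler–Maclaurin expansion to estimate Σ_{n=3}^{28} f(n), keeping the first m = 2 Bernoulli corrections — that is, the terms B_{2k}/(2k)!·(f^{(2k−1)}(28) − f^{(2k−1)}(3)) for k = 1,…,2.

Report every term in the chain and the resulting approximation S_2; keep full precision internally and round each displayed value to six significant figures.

S_2 ≈ 0.359840

∫_3^28 1/x^2 dx evaluates to 0.297619.
Endpoint term: (f(3) + f(28))/2 = (0.111111 + 0.00127551)/2 = 0.0561933.
So far: 0.353812.
Correction k=1: B_{2}/2! · (f^{(1)}(28) − f^{(1)}(3)) = 1/12 · (-9.11079e-05 − (-0.0740741)) = 0.00616525.
Running total after k=1: 0.359978.
Correction k=2: B_{4}/4! · (f^{(3)}(28) − f^{(3)}(3)) = −1/720 · (-1.39451e-06 − (-0.0987654)) = -0.000137172.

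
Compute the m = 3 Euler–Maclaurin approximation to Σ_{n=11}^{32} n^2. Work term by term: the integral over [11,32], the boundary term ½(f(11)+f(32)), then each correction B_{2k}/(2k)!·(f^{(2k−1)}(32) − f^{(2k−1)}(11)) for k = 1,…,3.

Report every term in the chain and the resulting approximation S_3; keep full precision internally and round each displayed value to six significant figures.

S_3 ≈ 11055.0

The integral term ∫_11^32 x^2 dx = 10479.0.
Boundary: ½(f(11) + f(32)) = ½(121.000 + 1024.00) = 572.500.
Integral + boundary = 11051.5.
k=1: B_{2}/(2)! × [f^{(1)}(32) − f^{(1)}(11)] = 1/12 × (64.0000 − 22.0000) = 3.50000.
Partial sum through k=1: 11055.0.
k=2: B_{4}/(4)! × [f^{(3)}(32) − f^{(3)}(11)] = −1/720 × (0.00000 − 0.00000) = 0.00000.
Partial sum through k=2: 11055.0.
k=3: B_{6}/(6)! × [f^{(5)}(32) − f^{(5)}(11)] = 1/30240 × (0.00000 − 0.00000) = 0.00000.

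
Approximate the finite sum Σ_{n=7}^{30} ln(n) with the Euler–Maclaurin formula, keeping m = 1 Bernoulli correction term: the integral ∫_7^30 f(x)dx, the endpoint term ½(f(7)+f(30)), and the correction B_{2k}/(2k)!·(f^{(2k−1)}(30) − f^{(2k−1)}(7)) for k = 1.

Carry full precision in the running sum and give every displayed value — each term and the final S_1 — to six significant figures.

S_1 ≈ 68.0790

∫_7^30 ln(x) dx evaluates to 65.4146.
½[f(7) + f(30)] = ½[1.94591 + 3.40120] = 2.67355.
Running total after boundary: 68.0881.
Correction k=1: B_{2}/2! · (f^{(1)}(30) − f^{(1)}(7)) = 1/12 · (0.0333333 − 0.142857) = -0.00912698.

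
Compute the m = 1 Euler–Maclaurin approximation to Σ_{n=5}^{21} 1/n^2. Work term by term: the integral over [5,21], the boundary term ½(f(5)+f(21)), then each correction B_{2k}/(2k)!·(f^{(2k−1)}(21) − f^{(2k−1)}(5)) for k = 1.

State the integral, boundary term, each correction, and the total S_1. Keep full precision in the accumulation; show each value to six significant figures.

∫_5^21 1/x^2 dx evaluates to 0.152381.
Boundary: ½(f(5) + f(21)) = ½(0.0400000 + 0.00226757) = 0.0211338.
So far: 0.173515.
Order-1 term: 1/12 · (-0.000215959 − (-0.0160000)) = 0.00131534.

S_1 ≈ 0.174830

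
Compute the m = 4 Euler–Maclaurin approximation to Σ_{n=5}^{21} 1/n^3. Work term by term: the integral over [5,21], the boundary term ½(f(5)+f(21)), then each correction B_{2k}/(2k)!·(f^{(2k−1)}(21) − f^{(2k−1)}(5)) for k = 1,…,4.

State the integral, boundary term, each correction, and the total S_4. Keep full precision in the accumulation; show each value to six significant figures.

S_4 ≈ 0.0233138

Integral: ∫_5^21 1/x^3 dx = 0.0188662.
½[f(5) + f(21)] = ½[0.00800000 + 0.000107980] = 0.00405399.
So far: 0.0229202.
k=1: B_{2}/(2)! × [f^{(1)}(21) − f^{(1)}(5)] = 1/12 × (-1.54257e-05 − (-0.00480000)) = 0.000398715.
Running total after k=1: 0.0233189.
k=2: B_{4}/(4)! × [f^{(3)}(21) − f^{(3)}(5)] = −1/720 × (-6.99577e-07 − (-0.00384000)) = -5.33236e-06.
Running total after k=2: 0.0233136.
k=3: B_{6}/(6)! × [f^{(5)}(21) − f^{(5)}(5)] = 1/30240 × (-6.66264e-08 − (-0.00645120)) = 2.13331e-07.
Running total after k=3: 0.0233138.
k=4: B_{8}/(8)! × [f^{(7)}(21) − f^{(7)}(5)] = −1/1209600 × (-1.08778e-08 − (-0.0185795)) = -1.53600e-08.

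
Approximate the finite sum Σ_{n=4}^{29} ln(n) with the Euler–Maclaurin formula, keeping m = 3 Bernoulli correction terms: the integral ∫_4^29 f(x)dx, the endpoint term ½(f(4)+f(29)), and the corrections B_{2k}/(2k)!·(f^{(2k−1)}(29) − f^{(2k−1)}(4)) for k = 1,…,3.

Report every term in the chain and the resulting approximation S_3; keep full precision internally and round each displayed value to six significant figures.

The integral term ∫_4^29 ln(x) dx = 67.1064.
½[f(4) + f(29)] = ½[1.38629 + 3.36730] = 2.37680.
Integral + boundary = 69.4832.
Order-1 term: 1/12 · (0.0344828 − 0.250000) = -0.0179598.
Running total after k=1: 69.4652.
Order-2 term: −1/720 · (8.20042e-05 − 0.0312500) = 4.32889e-05.
Running total after k=2: 69.4653.
Order-3 term: 1/30240 · (1.17010e-06 − 0.0234375) = -7.75011e-07.

S_3 ≈ 69.4653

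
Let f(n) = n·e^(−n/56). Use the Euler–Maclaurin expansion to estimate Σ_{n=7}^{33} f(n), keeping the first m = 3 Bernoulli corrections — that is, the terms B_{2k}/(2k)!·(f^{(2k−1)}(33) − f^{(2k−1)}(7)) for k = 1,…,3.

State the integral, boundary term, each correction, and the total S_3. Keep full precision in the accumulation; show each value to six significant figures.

Integral: ∫_7^33 x·e^(−x/56) dx = 348.708.
Endpoint term: (f(7) + f(33))/2 = (6.17748 + 18.3059)/2 = 12.2417.
So far: 360.949.
k=1: B_{2}/(2)! × [f^{(1)}(33) − f^{(1)}(7)] = 1/12 × (0.227833 − 0.772185) = -0.0453627.
After k=1: 360.904.
k=2: B_{4}/(4)! × [f^{(3)}(33) − f^{(3)}(7)] = −1/720 × (0.000426428 − 0.000809049) = 5.31418e-07.
After k=2: 360.904.
k=3: B_{6}/(6)! × [f^{(5)}(33) − f^{(5)}(7)] = 1/30240 × (2.48790e-07 − 4.37457e-07) = -6.23899e-12.

S_3 ≈ 360.904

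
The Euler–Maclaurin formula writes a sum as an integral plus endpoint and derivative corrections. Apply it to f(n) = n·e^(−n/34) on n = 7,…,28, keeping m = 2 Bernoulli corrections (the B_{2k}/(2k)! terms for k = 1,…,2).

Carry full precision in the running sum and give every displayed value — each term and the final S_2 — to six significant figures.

S_2 ≈ 218.404

Integral: ∫_7^28 x·e^(−x/34) dx = 209.458.
Boundary: ½(f(7) + f(28)) = ½(5.69750 + 12.2886) = 8.99307.
Running total after boundary: 218.451.
Order-1 term: 1/12 · (0.0774494 − 0.646355) = -0.0474088.
Running total after k=1: 218.404.
Order-2 term: −1/720 · (0.000826306 − 0.00196731) = 1.58473e-06.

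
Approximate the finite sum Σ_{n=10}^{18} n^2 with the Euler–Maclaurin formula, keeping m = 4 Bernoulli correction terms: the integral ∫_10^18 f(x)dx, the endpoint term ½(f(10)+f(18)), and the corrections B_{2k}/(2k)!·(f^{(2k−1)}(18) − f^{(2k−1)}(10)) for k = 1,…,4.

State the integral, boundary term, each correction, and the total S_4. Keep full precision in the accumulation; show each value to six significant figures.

The integral term ∫_10^18 x^2 dx = 1610.67.
½[f(10) + f(18)] = ½[100.000 + 324.000] = 212.000.
So far: 1822.67.
Correction k=1: B_{2}/2! · (f^{(1)}(18) − f^{(1)}(10)) = 1/12 · (36.0000 − 20.0000) = 1.33333.
Partial sum through k=1: 1824.00.
Correction k=2: B_{4}/4! · (f^{(3)}(18) − f^{(3)}(10)) = −1/720 · (0.00000 − 0.00000) = 0.00000.
Partial sum through k=2: 1824.00.
Correction k=3: B_{6}/6! · (f^{(5)}(18) − f^{(5)}(10)) = 1/30240 · (0.00000 − 0.00000) = 0.00000.
Partial sum through k=3: 1824.00.
Correction k=4: B_{8}/8! · (f^{(7)}(18) − f^{(7)}(10)) = −1/1209600 · (0.00000 − 0.00000) = 0.00000.

S_4 ≈ 1824.00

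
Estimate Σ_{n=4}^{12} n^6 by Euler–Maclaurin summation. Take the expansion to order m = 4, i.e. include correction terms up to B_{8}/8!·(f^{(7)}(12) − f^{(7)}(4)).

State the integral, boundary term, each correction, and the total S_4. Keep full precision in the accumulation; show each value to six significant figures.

S_4 ≈ 6.73516e+06

Integral: ∫_4^12 x^6 dx = 5.11649e+06.
Boundary: ½(f(4) + f(12)) = ½(4096.00 + 2.98598e+06) = 1.49504e+06.
Integral + boundary = 6.61153e+06.
Correction k=1: B_{2}/2! · (f^{(1)}(12) − f^{(1)}(4)) = 1/12 · (1.49299e+06 − 6144.00) = 123904.
After k=1: 6.73543e+06.
Correction k=2: B_{4}/4! · (f^{(3)}(12) − f^{(3)}(4)) = −1/720 · (207360 − 7680.00) = -277.333.
After k=2: 6.73516e+06.
Correction k=3: B_{6}/6! · (f^{(5)}(12) − f^{(5)}(4)) = 1/30240 · (8640.00 − 2880.00) = 0.190476.
After k=3: 6.73516e+06.
Correction k=4: B_{8}/8! · (f^{(7)}(12) − f^{(7)}(4)) = −1/1209600 · (0.00000 − 0.00000) = 0.00000.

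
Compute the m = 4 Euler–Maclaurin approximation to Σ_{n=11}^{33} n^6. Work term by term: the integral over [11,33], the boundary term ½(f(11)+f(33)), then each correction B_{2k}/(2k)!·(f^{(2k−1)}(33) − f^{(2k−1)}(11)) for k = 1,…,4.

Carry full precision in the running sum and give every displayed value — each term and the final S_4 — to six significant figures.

∫_11^33 x^6 dx evaluates to 6.08557e+09.
Boundary: ½(f(11) + f(33)) = ½(1.77156e+06 + 1.29147e+09) = 6.46620e+08.
Integral + boundary = 6.73218e+09.
k=1: B_{2}/(2)! × [f^{(1)}(33) − f^{(1)}(11)] = 1/12 × (2.34812e+08 − 966306) = 1.94872e+07.
Partial sum through k=1: 6.75167e+09.
k=2: B_{4}/(4)! × [f^{(3)}(33) − f^{(3)}(11)] = −1/720 × (4.31244e+06 − 159720) = -5767.67.
Partial sum through k=2: 6.75167e+09.
k=3: B_{6}/(6)! × [f^{(5)}(33) − f^{(5)}(11)] = 1/30240 × (23760.0 − 7920.00) = 0.523810.
Partial sum through k=3: 6.75167e+09.
k=4: B_{8}/(8)! × [f^{(7)}(33) − f^{(7)}(11)] = −1/1209600 × (0.00000 − 0.00000) = 0.00000.

S_4 ≈ 6.75167e+09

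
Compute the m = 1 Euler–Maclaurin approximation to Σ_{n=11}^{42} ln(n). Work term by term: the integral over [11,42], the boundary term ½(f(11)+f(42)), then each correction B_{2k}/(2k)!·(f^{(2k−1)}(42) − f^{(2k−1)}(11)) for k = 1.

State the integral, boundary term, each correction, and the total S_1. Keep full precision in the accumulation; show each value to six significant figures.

S_1 ≈ 102.667

∫_11^42 ln(x) dx evaluates to 99.6053.
Endpoint term: (f(11) + f(42))/2 = (2.39790 + 3.73767)/2 = 3.06778.
Running total after boundary: 102.673.
Order-1 term: 1/12 · (0.0238095 − 0.0909091) = -0.00559163.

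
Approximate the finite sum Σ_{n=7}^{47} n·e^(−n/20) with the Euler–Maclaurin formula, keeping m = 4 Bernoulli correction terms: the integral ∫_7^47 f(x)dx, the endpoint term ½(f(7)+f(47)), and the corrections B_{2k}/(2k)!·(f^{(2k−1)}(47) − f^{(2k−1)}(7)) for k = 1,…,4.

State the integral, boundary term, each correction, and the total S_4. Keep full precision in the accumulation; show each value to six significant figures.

∫_7^47 x·e^(−x/20) dx evaluates to 252.737.
½[f(7) + f(47)] = ½[4.93282 + 4.48235] = 4.70758.
Running total after boundary: 257.444.
Correction k=1: B_{2}/2! · (f^{(1)}(47) − f^{(1)}(7)) = 1/12 · (-0.128748 − 0.458047) = -0.0488996.
After k=1: 257.396.
Correction k=2: B_{4}/4! · (f^{(3)}(47) − f^{(3)}(7)) = −1/720 · (0.000154975 − 0.00466856) = 6.26887e-06.
After k=2: 257.396.
Correction k=3: B_{6}/6! · (f^{(5)}(47) − f^{(5)}(7)) = 1/30240 · (1.57955e-06 − 2.04800e-05) = -6.25015e-10.
After k=3: 257.396.
Correction k=4: B_{8}/8! · (f^{(7)}(47) − f^{(7)}(7)) = −1/1209600 · (6.92917e-09 − 7.32215e-08) = 5.48052e-14.

S_4 ≈ 257.396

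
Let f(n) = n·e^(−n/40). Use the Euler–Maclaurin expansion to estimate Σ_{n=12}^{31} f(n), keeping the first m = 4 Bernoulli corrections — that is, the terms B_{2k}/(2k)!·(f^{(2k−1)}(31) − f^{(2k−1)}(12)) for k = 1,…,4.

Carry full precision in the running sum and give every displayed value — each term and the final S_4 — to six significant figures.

The integral term ∫_12^31 x·e^(−x/40) dx = 232.503.
Endpoint term: (f(12) + f(31))/2 = (8.88982 + 14.2818)/2 = 11.5858.
Integral + boundary = 244.089.
k=1: B_{2}/(2)! × [f^{(1)}(31) − f^{(1)}(12)] = 1/12 × (0.103658 − 0.518573) = -0.0345762.
Running total after k=1: 244.054.
k=2: B_{4}/(4)! × [f^{(3)}(31) − f^{(3)}(12)] = −1/720 × (0.000640666 − 0.00125013) = 8.46479e-07.
Running total after k=2: 244.054.
k=3: B_{6}/(6)! × [f^{(5)}(31) − f^{(5)}(12)] = 1/30240 × (7.60341e-07 − 1.36010e-06) = -1.98332e-11.
Running total after k=3: 244.054.
k=4: B_{8}/(8)! × [f^{(7)}(31) − f^{(7)}(12)] = −1/1209600 × (7.00166e-10 − 1.21179e-09) = 4.22967e-16.

S_4 ≈ 244.054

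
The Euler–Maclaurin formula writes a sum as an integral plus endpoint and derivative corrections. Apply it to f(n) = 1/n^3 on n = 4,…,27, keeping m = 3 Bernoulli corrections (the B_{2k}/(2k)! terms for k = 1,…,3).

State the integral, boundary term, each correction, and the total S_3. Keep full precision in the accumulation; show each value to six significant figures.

The integral term ∫_4^27 1/x^3 dx = 0.0305641.
Endpoint term: (f(4) + f(27))/2 = (0.0156250 + 5.08053e-05)/2 = 0.00783790.
Integral + boundary = 0.0384020.
Correction k=1: B_{2}/2! · (f^{(1)}(27) − f^{(1)}(4)) = 1/12 · (-5.64503e-06 − (-0.0117188)) = 0.000976092.
After k=1: 0.0393781.
Correction k=2: B_{4}/4! · (f^{(3)}(27) − f^{(3)}(4)) = −1/720 · (-1.54870e-07 − (-0.0146484)) = -2.03448e-05.
After k=2: 0.0393578.
Correction k=3: B_{6}/6! · (f^{(5)}(27) − f^{(5)}(4)) = 1/30240 · (-8.92258e-09 − (-0.0384521)) = 1.27157e-06.

S_3 ≈ 0.0393591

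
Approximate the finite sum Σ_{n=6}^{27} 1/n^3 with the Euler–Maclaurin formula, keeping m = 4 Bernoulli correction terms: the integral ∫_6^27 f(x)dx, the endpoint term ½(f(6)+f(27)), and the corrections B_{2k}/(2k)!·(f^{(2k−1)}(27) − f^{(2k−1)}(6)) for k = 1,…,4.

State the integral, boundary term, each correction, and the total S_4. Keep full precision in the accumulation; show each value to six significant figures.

S_4 ≈ 0.0157339

Integral: ∫_6^27 1/x^3 dx = 0.0132030.
Endpoint term: (f(6) + f(27))/2 = (0.00462963 + 5.08053e-05)/2 = 0.00234022.
Running total after boundary: 0.0155432.
Order-1 term: 1/12 · (-5.64503e-06 − (-0.00231481)) = 0.000192431.
After k=1: 0.0157357.
Order-2 term: −1/720 · (-1.54870e-07 − (-0.00128601)) = -1.78591e-06.
After k=2: 0.0157339.
Order-3 term: 1/30240 · (-8.92258e-09 − (-0.00150034)) = 4.96142e-08.
After k=3: 0.0157339.
Order-4 term: −1/1209600 · (-8.81242e-10 − (-0.00300069)) = -2.48073e-09.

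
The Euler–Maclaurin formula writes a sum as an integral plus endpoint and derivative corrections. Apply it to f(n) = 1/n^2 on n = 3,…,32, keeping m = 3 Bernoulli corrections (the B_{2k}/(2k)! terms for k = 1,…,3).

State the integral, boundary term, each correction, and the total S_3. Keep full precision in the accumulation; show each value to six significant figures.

Integral: ∫_3^32 1/x^2 dx = 0.302083.
½[f(3) + f(32)] = ½[0.111111 + 0.000976562] = 0.0560438.
Integral + boundary = 0.358127.
Order-1 term: 1/12 · (-6.10352e-05 − (-0.0740741)) = 0.00616775.
Running total after k=1: 0.364295.
Order-2 term: −1/720 · (-7.15256e-07 − (-0.0987654)) = -0.000137173.
Running total after k=2: 0.364158.
Order-3 term: 1/30240 · (-2.09548e-08 − (-0.329218)) = 1.08868e-05.

S_3 ≈ 0.364169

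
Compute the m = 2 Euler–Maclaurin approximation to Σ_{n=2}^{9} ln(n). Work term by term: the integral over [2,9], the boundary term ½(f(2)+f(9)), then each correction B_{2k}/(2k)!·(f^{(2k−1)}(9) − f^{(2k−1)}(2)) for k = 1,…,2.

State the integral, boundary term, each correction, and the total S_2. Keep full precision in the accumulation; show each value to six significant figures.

S_2 ≈ 12.8018

∫_2^9 ln(x) dx evaluates to 11.3887.
Boundary: ½(f(2) + f(9)) = ½(0.693147 + 2.19722) = 1.44519.
Integral + boundary = 12.8339.
Order-1 term: 1/12 · (0.111111 − 0.500000) = -0.0324074.
Running total after k=1: 12.8015.
Order-2 term: −1/720 · (0.00274348 − 0.250000) = 0.000343412.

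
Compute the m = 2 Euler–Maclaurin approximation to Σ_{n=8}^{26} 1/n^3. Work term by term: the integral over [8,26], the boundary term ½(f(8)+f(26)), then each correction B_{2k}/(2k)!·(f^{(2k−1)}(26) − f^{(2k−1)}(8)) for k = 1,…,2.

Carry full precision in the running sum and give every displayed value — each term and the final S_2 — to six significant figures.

∫_8^26 1/x^3 dx evaluates to 0.00707286.
Boundary: ½(f(8) + f(26)) = ½(0.00195312 + 5.68958e-05) = 0.00100501.
So far: 0.00807787.
Correction k=1: B_{2}/2! · (f^{(1)}(26) − f^{(1)}(8)) = 1/12 · (-6.56490e-06 − (-0.000732422)) = 6.04881e-05.
After k=1: 0.00813835.
Correction k=2: B_{4}/4! · (f^{(3)}(26) − f^{(3)}(8)) = −1/720 · (-1.94228e-07 − (-0.000228882)) = -3.17622e-07.

S_2 ≈ 0.00813804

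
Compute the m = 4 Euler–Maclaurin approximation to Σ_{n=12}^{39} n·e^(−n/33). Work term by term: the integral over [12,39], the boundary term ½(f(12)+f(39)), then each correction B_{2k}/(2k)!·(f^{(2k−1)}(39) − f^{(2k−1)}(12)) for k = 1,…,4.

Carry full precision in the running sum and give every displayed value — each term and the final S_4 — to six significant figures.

S_4 ≈ 313.631

The integral term ∫_12^39 x·e^(−x/33) dx = 303.521.
Endpoint term: (f(12) + f(39))/2 = (8.34173 + 11.9621)/2 = 10.1519.
So far: 313.673.
Correction k=1: B_{2}/2! · (f^{(1)}(39) − f^{(1)}(12)) = 1/12 · (-0.0557674 − 0.442364) = -0.0415110.
Partial sum through k=1: 313.631.
Correction k=2: B_{4}/4! · (f^{(3)}(39) − f^{(3)}(12)) = −1/720 · (0.000512097 − 0.00168288) = 1.62608e-06.
Partial sum through k=2: 313.631.
Correction k=3: B_{6}/6! · (f^{(5)}(39) − f^{(5)}(12)) = 1/30240 · (9.87515e-07 − 2.71767e-06) = -5.72141e-11.
Partial sum through k=3: 313.631.
Correction k=4: B_{8}/8! · (f^{(7)}(39) − f^{(7)}(12)) = −1/1209600 · (1.38180e-09 − 3.57208e-09) = 1.81074e-15.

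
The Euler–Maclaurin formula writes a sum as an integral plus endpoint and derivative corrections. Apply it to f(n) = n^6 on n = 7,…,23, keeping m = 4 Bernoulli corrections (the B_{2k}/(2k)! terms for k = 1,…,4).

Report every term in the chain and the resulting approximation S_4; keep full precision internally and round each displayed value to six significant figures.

S_4 ≈ 5.63571e+08

The integral term ∫_7^23 x^6 dx = 4.86286e+08.
Boundary: ½(f(7) + f(23)) = ½(117649 + 1.48036e+08) = 7.40768e+07.
Running total after boundary: 5.60363e+08.
k=1: B_{2}/(2)! × [f^{(1)}(23) − f^{(1)}(7)] = 1/12 × (3.86181e+07 − 100842) = 3.20977e+06.
After k=1: 5.63573e+08.
k=2: B_{4}/(4)! × [f^{(3)}(23) − f^{(3)}(7)] = −1/720 × (1.46004e+06 − 41160.0) = -1970.67.
After k=2: 5.63571e+08.
k=3: B_{6}/(6)! × [f^{(5)}(23) − f^{(5)}(7)] = 1/30240 × (16560.0 − 5040.00) = 0.380952.
After k=3: 5.63571e+08.
k=4: B_{8}/(8)! × [f^{(7)}(23) − f^{(7)}(7)] = −1/1209600 × (0.00000 − 0.00000) = 0.00000.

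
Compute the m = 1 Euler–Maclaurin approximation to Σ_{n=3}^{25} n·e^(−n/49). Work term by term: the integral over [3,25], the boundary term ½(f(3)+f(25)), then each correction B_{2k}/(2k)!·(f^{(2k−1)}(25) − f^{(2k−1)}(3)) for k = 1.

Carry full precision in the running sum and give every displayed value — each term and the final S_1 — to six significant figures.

S_1 ≈ 228.593

The integral term ∫_3^25 x·e^(−x/49) dx = 219.727.
Boundary: ½(f(3) + f(25)) = ½(2.82184 + 15.0093) = 8.91558.
So far: 228.642.
Correction k=1: B_{2}/2! · (f^{(1)}(25) − f^{(1)}(3)) = 1/12 · (0.294060 − 0.883024) = -0.0490803.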